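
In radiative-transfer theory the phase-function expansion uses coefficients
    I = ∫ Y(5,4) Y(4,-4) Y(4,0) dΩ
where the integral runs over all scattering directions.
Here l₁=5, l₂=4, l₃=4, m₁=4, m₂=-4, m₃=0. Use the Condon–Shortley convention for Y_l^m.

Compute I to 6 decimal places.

L=13 odd ⇒ parity kills the (l;000) factor ⇒ I = 0

0.000000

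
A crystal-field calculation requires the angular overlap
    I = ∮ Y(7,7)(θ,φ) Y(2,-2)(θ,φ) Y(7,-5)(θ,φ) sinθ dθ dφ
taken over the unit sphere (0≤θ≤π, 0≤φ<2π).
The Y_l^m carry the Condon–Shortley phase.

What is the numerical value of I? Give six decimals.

0.066694

m-sum 0 ✓  L=16 even ✓  5≤7≤9 ✓
Π(2lᵢ+1) = 15×5×15 = 1125
triangle coeff Δ(7,2,7) = 1/185640
Σ_t [0,2]: t=0:+1/2419200 t=1:−1/518400 t=2:+1/2419200 = -1/907200
(3j)²=56/3315 [(7 2 7; 0 0 0)], sign=+1
Σ_t [0,0]: t=0:+1/1916006400 = 1/1916006400
(3j)²=1/340 [(7 2 7; 7 -2 -5)], sign=+1
⇒ 4πI² = 210/3757
I = (+1)√(210/3757/(4π)) = 0.06669359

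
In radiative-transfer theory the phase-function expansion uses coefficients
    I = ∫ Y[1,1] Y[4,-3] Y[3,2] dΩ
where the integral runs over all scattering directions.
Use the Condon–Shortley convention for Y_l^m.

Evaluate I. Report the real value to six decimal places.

-0.282095

Checks pass: Σm=0; 8 even; l₃=3∈[3,5].
(2·1+1)(2·4+1)(2·3+1) = 189
Δ: 2! 0! 6! / 9! → 1/252
sum: t=1:−1/36 = -1/36
3j²(1 4 3; 0 0 0) = Δ·Π!·Σ² = 4/63  (sign +1)
sum: t=0:+1/240 = 1/240
3j²(1 4 3; 1 -3 2) = Δ·Π!·Σ² = 1/12  (sign -1)
combine: 4πI² = 189·4/63·1/12 = 1/1
take √, sign -1: I = -0.28209479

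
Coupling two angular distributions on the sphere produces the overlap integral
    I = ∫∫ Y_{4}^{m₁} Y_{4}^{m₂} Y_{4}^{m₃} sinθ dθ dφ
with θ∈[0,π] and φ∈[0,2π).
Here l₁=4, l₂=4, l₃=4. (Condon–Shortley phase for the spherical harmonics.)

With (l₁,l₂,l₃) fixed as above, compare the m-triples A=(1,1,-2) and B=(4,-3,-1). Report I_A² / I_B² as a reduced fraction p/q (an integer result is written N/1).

Shared (l₁,l₂,l₃)=(4,4,4): N and (l;000)² cancel in I_A²/I_B².
A: Δ = 4!·4!·4!/13! = 1/450450; Racah Σ t=1..3: t=1:−1/576 t=2:+1/144 t=3:−1/576 = 1/288; ⇒ 3j(4 4 4; 1 1 -2)² = 20/1001, sgn +1
B: Δ = 4!·4!·4!/13! = 1/450450; Racah Σ t=0..0: t=0:+1/3456 = 1/3456; ⇒ 3j(4 4 4; 4 -3 -1)² = 35/1287, sgn -1
I_A²/I_B² = (20/1001)/(35/1287) = 36/49

36/49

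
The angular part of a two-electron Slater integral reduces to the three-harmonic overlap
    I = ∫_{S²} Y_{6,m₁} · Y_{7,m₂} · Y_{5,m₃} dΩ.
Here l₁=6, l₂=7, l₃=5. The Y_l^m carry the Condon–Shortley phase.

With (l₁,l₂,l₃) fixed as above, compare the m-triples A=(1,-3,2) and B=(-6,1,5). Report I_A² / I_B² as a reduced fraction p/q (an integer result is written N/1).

81/55

Same 6,7,5: normalisation and zero-m 3j drop out of the ratio.
A: Δ: 8! 4! 6! / 19! → 1/174594420; sum: t=1:−1/4354560 t=2:+1/414720 t=3:−1/345600 t=4:+1/2488320 = -1/3225600; 3j²(6 7 5; 1 -3 2) = Δ·Π!·Σ² = 81/92378  (sign +1)
B: Δ: 8! 4! 6! / 19! → 1/174594420; sum: t=8:+1/696729600 = 1/696729600; 3j²(6 7 5; -6 1 5) = Δ·Π!·Σ² = 5/8398  (sign +1)
I_A²/I_B² = (81/92378)/(5/8398) = 81/55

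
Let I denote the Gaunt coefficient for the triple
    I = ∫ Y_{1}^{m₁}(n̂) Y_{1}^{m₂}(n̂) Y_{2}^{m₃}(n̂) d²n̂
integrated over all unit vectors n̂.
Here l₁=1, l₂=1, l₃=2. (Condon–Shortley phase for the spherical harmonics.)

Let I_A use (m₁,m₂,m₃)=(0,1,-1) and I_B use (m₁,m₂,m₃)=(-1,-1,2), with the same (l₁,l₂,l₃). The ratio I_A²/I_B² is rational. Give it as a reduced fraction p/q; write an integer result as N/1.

l's match ⇒ only the (l;m) 3-j factors differ between A and B.
A: triangle coeff Δ(1,1,2) = 1/30; Σ_t [0,0]: t=0:+1/2 = 1/2; (3j)²=1/10 [(1 1 2; 0 1 -1)], sign=-1
B: triangle coeff Δ(1,1,2) = 1/30; Σ_t [0,0]: t=0:+1/4 = 1/4; (3j)²=1/5 [(1 1 2; -1 -1 2)], sign=+1
I_A²/I_B² = (1/10)/(1/5) = 1/2

1/2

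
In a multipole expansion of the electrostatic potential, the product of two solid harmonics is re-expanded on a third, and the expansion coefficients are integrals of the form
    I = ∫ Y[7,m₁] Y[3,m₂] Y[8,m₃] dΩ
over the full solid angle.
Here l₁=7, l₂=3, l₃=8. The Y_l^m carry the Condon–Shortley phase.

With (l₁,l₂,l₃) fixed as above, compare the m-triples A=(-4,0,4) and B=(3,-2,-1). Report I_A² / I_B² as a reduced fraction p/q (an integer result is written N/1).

Same 7,3,8: normalisation and zero-m 3j drop out of the ratio.
A: Δ: 2! 12! 4! / 19! → 1/5290740; sum: t=0:+1/479001600 t=1:−1/29030400 t=2:+1/26127360 = 17/2874009600; 3j²(7 3 8; -4 0 4) = Δ·Π!·Σ² = 17/25935  (sign +1)
B: Δ: 2! 12! 4! / 19! → 1/5290740; sum: t=0:+1/11612160 t=1:−1/52254720 = 1/14929920; 3j²(7 3 8; 3 -2 -1) = Δ·Π!·Σ² = 1225/75582  (sign -1)
I_A²/I_B² = (17/25935)/(1225/75582) = 1734/42875

1734/42875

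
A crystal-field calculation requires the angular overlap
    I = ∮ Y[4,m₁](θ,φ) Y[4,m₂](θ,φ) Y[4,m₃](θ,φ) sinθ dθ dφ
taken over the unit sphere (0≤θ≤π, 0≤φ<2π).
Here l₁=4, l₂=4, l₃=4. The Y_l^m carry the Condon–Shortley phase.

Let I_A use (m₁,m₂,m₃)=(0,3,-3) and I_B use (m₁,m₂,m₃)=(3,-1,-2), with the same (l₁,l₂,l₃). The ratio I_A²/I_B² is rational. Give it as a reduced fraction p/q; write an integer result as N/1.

63/10

l's match ⇒ only the (l;m) 3-j factors differ between A and B.
A: triangle coeff Δ(4,4,4) = 1/450450; Σ_t [3,4]: t=3:−1/864 t=4:+1/3456 = -1/1152; (3j)²=7/286 [(4 4 4; 0 3 -3)], sign=+1
B: triangle coeff Δ(4,4,4) = 1/450450; Σ_t [0,1]: t=0:+1/864 t=1:−1/576 = -1/1728; (3j)²=5/1287 [(4 4 4; 3 -1 -2)], sign=-1
I_A²/I_B² = (7/286)/(5/1287) = 63/10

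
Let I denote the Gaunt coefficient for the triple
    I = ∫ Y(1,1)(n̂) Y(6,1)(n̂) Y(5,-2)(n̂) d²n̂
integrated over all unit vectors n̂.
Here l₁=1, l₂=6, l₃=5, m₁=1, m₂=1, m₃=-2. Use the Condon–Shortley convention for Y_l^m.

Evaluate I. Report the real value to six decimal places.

Checks pass: Σm=0; 12 even; l₃=5∈[5,7].
(2·1+1)(2·6+1)(2·5+1) = 429
Δ: 2! 0! 10! / 13! → 1/858
sum: t=1:−1/14400 = -1/14400
3j²(1 6 5; 0 0 0) = Δ·Π!·Σ² = 6/143  (sign +1)
sum: t=0:+1/60480 = 1/60480
3j²(1 6 5; 1 1 -2) = Δ·Π!·Σ² = 5/429  (sign -1)
combine: 4πI² = 429·6/143·5/429 = 30/143
take √, sign -1: I = -0.12920749

-0.129207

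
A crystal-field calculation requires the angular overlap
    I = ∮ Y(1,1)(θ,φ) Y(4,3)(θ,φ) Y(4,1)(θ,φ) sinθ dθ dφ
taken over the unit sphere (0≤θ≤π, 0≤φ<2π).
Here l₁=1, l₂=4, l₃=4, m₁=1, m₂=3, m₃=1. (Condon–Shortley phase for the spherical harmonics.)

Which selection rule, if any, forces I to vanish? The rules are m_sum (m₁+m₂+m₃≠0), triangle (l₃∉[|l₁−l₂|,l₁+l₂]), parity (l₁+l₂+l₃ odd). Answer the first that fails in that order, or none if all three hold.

m_sum

azimuthal sum: 1 + 3 + 1 = 5  ✗
3 ≤ 4 ≤ 5 (triangle on l)
L = 1 + 4 + 4 = 9 (odd)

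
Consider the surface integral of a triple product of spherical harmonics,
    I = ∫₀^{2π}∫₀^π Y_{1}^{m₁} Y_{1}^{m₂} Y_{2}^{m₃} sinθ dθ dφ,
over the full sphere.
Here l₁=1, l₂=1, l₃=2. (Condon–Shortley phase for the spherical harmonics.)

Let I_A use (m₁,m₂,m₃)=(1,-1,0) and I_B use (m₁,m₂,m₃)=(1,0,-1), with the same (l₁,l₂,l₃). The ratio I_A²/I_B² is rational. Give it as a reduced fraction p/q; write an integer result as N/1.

1/3

l's match ⇒ only the (l;m) 3-j factors differ between A and B.
A: triangle coeff Δ(1,1,2) = 1/30; Σ_t [0,0]: t=0:+1/4 = 1/4; (3j)²=1/30 [(1 1 2; 1 -1 0)], sign=+1
B: triangle coeff Δ(1,1,2) = 1/30; Σ_t [0,0]: t=0:+1/2 = 1/2; (3j)²=1/10 [(1 1 2; 1 0 -1)], sign=-1
I_A²/I_B² = (1/30)/(1/10) = 1/3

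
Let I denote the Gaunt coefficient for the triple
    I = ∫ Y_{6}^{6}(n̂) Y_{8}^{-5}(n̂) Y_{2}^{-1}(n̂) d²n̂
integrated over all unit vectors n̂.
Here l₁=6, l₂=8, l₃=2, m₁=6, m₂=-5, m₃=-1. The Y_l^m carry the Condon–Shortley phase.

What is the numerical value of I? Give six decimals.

Rules hold: Σm=0, L=16 even, 2≤2≤14.
N = 13·17·5 = 1105
Δ = 12!·0!·4!/17! = 1/30940
Racah Σ t=6..6: t=6:+1/2073600 = 1/2073600
⇒ 3j(6 8 2; 0 0 0)² = 28/1105, sgn +1
Racah Σ t=0..0: t=0:+1/2874009600 = 1/2874009600
⇒ 3j(6 8 2; 6 -5 -1)² = 1/2380, sgn -1
4πI² = N·(3j₀)²·(3jₘ)² = 1/85
I = -1·√(0.0117647/4π) = -0.03059748

-0.030597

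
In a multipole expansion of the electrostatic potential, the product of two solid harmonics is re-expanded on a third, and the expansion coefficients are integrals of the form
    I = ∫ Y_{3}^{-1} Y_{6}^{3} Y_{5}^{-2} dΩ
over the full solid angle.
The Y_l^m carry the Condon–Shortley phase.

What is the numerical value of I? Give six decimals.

Checks pass: Σm=0; 14 even; l₃=5∈[3,9].
(2·3+1)(2·6+1)(2·5+1) = 1001
Δ: 4! 2! 8! / 15! → 1/675675
sum: t=1:−1/8640 t=2:+1/2304 t=3:−1/8640 = 7/34560
3j²(3 6 5; 0 0 0) = Δ·Π!·Σ² = 7/429  (sign -1)
sum: t=2:+1/40320 t=3:−1/8640 t=4:+1/34560 = -1/16128
3j²(3 6 5; -1 3 -2) = Δ·Π!·Σ² = 18/1001  (sign +1)
combine: 4πI² = 1001·7/429·18/1001 = 42/143
take √, sign -1: I = -0.15288036

-0.152880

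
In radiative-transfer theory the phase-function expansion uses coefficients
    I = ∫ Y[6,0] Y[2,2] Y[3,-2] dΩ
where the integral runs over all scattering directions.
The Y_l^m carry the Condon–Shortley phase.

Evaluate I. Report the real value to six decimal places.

|6−2|≤3≤6+2 violated ⇒ I = 0

0.000000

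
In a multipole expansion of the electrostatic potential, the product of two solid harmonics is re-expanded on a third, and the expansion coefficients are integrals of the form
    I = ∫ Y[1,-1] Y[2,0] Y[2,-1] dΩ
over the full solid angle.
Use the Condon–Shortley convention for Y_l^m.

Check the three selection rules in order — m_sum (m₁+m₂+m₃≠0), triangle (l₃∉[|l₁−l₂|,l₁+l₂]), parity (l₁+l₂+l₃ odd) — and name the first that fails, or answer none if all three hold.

Σmᵢ = -2  ✗
l₃∈[|l₁−l₂|,l₁+l₂]=[1,3], have l₃=2
Σlᵢ = 5 ⇒ odd

m_sum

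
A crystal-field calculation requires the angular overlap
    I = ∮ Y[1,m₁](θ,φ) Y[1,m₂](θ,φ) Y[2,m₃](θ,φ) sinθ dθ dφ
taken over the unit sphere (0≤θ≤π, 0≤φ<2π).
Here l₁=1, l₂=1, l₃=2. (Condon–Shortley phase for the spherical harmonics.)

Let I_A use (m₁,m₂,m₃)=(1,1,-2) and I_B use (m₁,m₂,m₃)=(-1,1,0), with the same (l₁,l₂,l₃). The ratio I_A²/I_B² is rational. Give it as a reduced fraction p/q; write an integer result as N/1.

6/1

l's match ⇒ only the (l;m) 3-j factors differ between A and B.
A: triangle coeff Δ(1,1,2) = 1/30; Σ_t [0,0]: t=0:+1/4 = 1/4; (3j)²=1/5 [(1 1 2; 1 1 -2)], sign=+1
B: triangle coeff Δ(1,1,2) = 1/30; Σ_t [0,0]: t=0:+1/4 = 1/4; (3j)²=1/30 [(1 1 2; -1 1 0)], sign=+1
I_A²/I_B² = (1/5)/(1/30) = 6/1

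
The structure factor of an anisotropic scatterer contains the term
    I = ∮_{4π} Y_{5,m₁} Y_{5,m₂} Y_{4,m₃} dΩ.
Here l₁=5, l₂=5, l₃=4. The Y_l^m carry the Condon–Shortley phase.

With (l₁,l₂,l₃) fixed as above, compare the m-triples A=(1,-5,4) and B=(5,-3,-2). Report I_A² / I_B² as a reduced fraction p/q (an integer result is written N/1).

1/6

l's match ⇒ only the (l;m) 3-j factors differ between A and B.
A: triangle coeff Δ(5,5,4) = 1/3153150; Σ_t [0,0]: t=0:+1/414720 = 1/414720; (3j)²=2/429 [(5 5 4; 1 -5 4)], sign=+1
B: triangle coeff Δ(5,5,4) = 1/3153150; Σ_t [0,0]: t=0:+1/69120 = 1/69120; (3j)²=4/143 [(5 5 4; 5 -3 -2)], sign=+1
I_A²/I_B² = (2/429)/(4/143) = 1/6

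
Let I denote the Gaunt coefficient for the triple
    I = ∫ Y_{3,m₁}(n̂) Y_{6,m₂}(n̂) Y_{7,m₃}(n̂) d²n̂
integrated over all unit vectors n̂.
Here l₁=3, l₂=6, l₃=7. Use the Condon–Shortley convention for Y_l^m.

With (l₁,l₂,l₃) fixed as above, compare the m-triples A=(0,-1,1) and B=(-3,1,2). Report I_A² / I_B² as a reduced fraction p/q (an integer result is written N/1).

3698/6615

Shared (l₁,l₂,l₃)=(3,6,7): N and (l;000)² cancel in I_A²/I_B².
A: Δ = 2!·4!·10!/17! = 1/2042040; Racah Σ t=0..2: t=0:+1/172800 t=1:−1/69120 t=2:+1/362880 = -43/7257600; ⇒ 3j(3 6 7; 0 -1 1)² = 1849/170170, sgn -1
B: Δ = 2!·4!·10!/17! = 1/2042040; Racah Σ t=2..2: t=2:+1/691200 = 1/691200; ⇒ 3j(3 6 7; -3 1 2)² = 189/9724, sgn -1
I_A²/I_B² = (1849/170170)/(189/9724) = 3698/6615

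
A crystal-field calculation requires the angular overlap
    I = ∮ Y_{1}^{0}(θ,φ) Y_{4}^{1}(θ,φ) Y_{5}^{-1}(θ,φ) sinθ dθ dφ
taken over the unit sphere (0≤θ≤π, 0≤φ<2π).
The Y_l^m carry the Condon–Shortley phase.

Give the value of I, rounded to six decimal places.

-0.240571

Checks pass: Σm=0; 10 even; l₃=5∈[3,5].
(2·1+1)(2·4+1)(2·5+1) = 297
Δ: 0! 2! 8! / 11! → 1/495
sum: t=0:+1/576 = 1/576
3j²(1 4 5; 0 0 0) = Δ·Π!·Σ² = 5/99  (sign -1)
sum: t=0:+1/720 = 1/720
3j²(1 4 5; 0 1 -1) = Δ·Π!·Σ² = 8/165  (sign +1)
combine: 4πI² = 297·5/99·8/165 = 8/11
take √, sign -1: I = -0.24057125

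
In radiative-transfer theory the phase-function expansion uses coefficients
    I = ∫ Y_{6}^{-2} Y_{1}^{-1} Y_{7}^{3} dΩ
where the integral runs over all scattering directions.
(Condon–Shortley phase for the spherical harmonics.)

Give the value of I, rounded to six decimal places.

Rules hold: Σm=0, L=14 even, 5≤7≤7.
N = 13·3·15 = 585
Δ = 0!·12!·2!/15! = 1/1365
Racah Σ t=0..0: t=0:+1/518400 = 1/518400
⇒ 3j(6 1 7; 0 0 0)² = 7/195, sgn -1
Racah Σ t=0..0: t=0:+1/1935360 = 1/1935360
⇒ 3j(6 1 7; -2 -1 3)² = 3/91, sgn +1
4πI² = N·(3j₀)²·(3jₘ)² = 9/13
I = -1·√(0.692308/4π) = -0.23471705

-0.234717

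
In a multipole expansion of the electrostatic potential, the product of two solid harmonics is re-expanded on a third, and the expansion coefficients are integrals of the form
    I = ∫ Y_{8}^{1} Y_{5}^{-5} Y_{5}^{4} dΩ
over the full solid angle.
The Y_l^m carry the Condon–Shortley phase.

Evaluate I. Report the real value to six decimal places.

Checks pass: Σm=0; 18 even; l₃=5∈[3,13].
(2·8+1)(2·5+1)(2·5+1) = 2057
Δ: 8! 8! 2! / 19! → 1/37413090
sum: t=3:−1/1036800 t=4:+1/331776 t=5:−1/1036800 = 1/921600
3j²(8 5 5; 0 0 0) = Δ·Π!·Σ² = 490/46189  (sign -1)
sum: t=0:+1/406425600 = 1/406425600
3j²(8 5 5; 1 -5 4) = Δ·Π!·Σ² = 18/46189  (sign -1)
combine: 4πI² = 2057·490/46189·18/46189 = 8820/1037153
take √, sign +1: I = 0.02601405

0.026014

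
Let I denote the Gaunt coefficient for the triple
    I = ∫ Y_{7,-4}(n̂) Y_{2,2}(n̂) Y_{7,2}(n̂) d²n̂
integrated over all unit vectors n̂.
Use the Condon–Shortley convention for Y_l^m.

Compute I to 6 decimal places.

-0.163963

m-sum 0 ✓  L=16 even ✓  5≤7≤9 ✓
Π(2lᵢ+1) = 15×5×15 = 1125
triangle coeff Δ(7,2,7) = 1/185640
Σ_t [0,2]: t=0:+1/2419200 t=1:−1/518400 t=2:+1/2419200 = -1/907200
(3j)²=56/3315 [(7 2 7; 0 0 0)], sign=+1
Σ_t [2,2]: t=2:+1/8709120 = 1/8709120
(3j)²=55/3094 [(7 2 7; -4 2 2)], sign=-1
⇒ 4πI² = 16500/48841
I = (-1)√(16500/48841/(4π)) = -0.16396259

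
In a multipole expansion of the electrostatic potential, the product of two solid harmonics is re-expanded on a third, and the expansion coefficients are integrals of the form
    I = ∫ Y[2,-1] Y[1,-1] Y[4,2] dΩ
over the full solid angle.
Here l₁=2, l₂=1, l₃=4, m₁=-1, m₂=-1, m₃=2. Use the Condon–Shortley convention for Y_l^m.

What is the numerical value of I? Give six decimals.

0.000000

l₃=4 ∉ [1,3] — triangle fails ⇒ I = 0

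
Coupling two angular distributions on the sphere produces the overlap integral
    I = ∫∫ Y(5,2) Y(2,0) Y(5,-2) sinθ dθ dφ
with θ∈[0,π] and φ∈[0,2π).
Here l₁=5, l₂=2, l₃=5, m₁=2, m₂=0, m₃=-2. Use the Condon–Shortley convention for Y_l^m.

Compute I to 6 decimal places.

m-sum 0 ✓  L=12 even ✓  3≤5≤7 ✓
Π(2lᵢ+1) = 11×5×11 = 605
triangle coeff Δ(5,2,5) = 1/38610
Σ_t [0,2]: t=0:+1/2880 t=1:−1/576 t=2:+1/2880 = -1/960
(3j)²=10/429 [(5 2 5; 0 0 0)], sign=+1
Σ_t [0,2]: t=0:+1/2880 t=1:−1/1440 t=2:+1/20160 = -1/3360
(3j)²=6/715 [(5 2 5; 2 0 -2)], sign=+1
⇒ 4πI² = 20/169
I = (+1)√(20/169/(4π)) = 0.09704356

0.097044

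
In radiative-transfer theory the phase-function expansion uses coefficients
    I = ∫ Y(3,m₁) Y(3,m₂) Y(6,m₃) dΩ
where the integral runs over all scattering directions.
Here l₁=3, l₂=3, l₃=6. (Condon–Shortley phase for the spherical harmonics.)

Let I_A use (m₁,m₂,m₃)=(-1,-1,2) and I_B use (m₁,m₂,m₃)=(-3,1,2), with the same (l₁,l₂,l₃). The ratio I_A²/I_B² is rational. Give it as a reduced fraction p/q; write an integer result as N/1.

15/1

l's match ⇒ only the (l;m) 3-j factors differ between A and B.
A: triangle coeff Δ(3,3,6) = 1/12012; Σ_t [0,0]: t=0:+1/2304 = 1/2304; (3j)²=5/143 [(3 3 6; -1 -1 2)], sign=+1
B: triangle coeff Δ(3,3,6) = 1/12012; Σ_t [0,0]: t=0:+1/34560 = 1/34560; (3j)²=1/429 [(3 3 6; -3 1 2)], sign=+1
I_A²/I_B² = (5/143)/(1/429) = 15/1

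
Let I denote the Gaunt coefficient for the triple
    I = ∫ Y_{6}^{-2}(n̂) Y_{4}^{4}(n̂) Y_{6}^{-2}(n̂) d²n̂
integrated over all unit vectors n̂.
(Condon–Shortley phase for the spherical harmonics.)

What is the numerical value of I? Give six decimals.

0.176698

Rules hold: Σm=0, L=16 even, 2≤6≤10.
N = 13·9·13 = 1521
Δ = 4!·8!·4!/17! = 1/15315300
Racah Σ t=0..4: t=0:+1/829440 t=1:−1/25920 t=2:+1/9216 t=3:−1/25920 t=4:+1/829440 = 7/207360
⇒ 3j(6 4 6; 0 0 0)² = 28/2431, sgn +1
Racah Σ t=4..4: t=4:+1/331776 = 1/331776
⇒ 3j(6 4 6; -2 4 -2)² = 490/21879, sgn +1
4πI² = N·(3j₀)²·(3jₘ)² = 13720/34969
I = +1·√(0.392348/4π) = 0.17669755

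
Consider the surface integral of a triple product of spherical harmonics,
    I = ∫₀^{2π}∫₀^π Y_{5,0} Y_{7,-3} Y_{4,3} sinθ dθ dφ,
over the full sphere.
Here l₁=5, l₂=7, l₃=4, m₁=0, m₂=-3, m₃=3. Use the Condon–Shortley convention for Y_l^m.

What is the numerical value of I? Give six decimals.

0.133348

m-sum 0 ✓  L=16 even ✓  2≤4≤12 ✓
Π(2lᵢ+1) = 11×15×9 = 1485
triangle coeff Δ(5,7,4) = 1/6126120
Σ_t [3,5]: t=3:−1/69120 t=4:+1/20736 t=5:−1/69120 = 1/51840
(3j)²=280/21879 [(5 7 4; 0 0 0)], sign=+1
Σ_t [3,4]: t=3:−1/172800 t=4:+1/414720 = -7/2073600
(3j)²=343/29172 [(5 7 4; 0 -3 3)], sign=+1
⇒ 4πI² = 120050/537251
I = (+1)√(120050/537251/(4π)) = 0.13334832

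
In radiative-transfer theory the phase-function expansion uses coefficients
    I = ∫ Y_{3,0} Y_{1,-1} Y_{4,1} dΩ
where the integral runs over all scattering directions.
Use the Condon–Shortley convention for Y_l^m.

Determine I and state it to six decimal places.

m-sum 0 ✓  L=8 even ✓  2≤4≤4 ✓
Π(2lᵢ+1) = 7×3×9 = 189
triangle coeff Δ(3,1,4) = 1/252
Σ_t [0,0]: t=0:+1/36 = 1/36
(3j)²=4/63 [(3 1 4; 0 0 0)], sign=+1
Σ_t [0,0]: t=0:+1/72 = 1/72
(3j)²=5/126 [(3 1 4; 0 -1 1)], sign=-1
⇒ 4πI² = 10/21
I = (-1)√(10/21/(4π)) = -0.19466390

-0.194664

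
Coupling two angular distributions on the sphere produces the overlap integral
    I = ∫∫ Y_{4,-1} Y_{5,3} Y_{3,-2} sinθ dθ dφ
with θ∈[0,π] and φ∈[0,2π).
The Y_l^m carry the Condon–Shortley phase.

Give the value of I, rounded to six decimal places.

Rules hold: Σm=0, L=12 even, 1≤3≤9.
N = 9·11·7 = 693
Δ = 6!·2!·4!/13! = 1/180180
Racah Σ t=2..4: t=2:+1/576 t=3:−1/144 t=4:+1/576 = -1/288
⇒ 3j(4 5 3; 0 0 0)² = 20/1001, sgn +1
Racah Σ t=4..5: t=4:+1/1152 t=5:−1/1440 = 1/5760
⇒ 3j(4 5 3; -1 3 -2)² = 1/858, sgn -1
4πI² = N·(3j₀)²·(3jₘ)² = 30/1859
I = -1·√(0.0161377/4π) = -0.03583571

-0.035836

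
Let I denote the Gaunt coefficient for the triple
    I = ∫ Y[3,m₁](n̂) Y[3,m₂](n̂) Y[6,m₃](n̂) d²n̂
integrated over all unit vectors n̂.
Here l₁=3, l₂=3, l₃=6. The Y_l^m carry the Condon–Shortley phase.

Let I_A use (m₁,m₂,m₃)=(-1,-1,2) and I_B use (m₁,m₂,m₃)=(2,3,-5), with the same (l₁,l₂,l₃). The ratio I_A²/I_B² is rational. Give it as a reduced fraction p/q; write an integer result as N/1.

Shared (l₁,l₂,l₃)=(3,3,6): N and (l;000)² cancel in I_A²/I_B².
A: Δ = 0!·6!·6!/13! = 1/12012; Racah Σ t=0..0: t=0:+1/2304 = 1/2304; ⇒ 3j(3 3 6; -1 -1 2)² = 5/143, sgn +1
B: Δ = 0!·6!·6!/13! = 1/12012; Racah Σ t=0..0: t=0:+1/86400 = 1/86400; ⇒ 3j(3 3 6; 2 3 -5)² = 1/26, sgn -1
I_A²/I_B² = (5/143)/(1/26) = 10/11

10/11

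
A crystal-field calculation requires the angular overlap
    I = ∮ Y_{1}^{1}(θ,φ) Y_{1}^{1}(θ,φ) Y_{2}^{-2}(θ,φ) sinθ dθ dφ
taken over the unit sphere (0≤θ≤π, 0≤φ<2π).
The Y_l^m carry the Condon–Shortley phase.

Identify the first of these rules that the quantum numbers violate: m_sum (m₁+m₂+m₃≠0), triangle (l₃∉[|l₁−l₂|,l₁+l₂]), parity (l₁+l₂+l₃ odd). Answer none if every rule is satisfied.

Σmᵢ = 0  ✓
l₃∈[|l₁−l₂|,l₁+l₂]=[0,2], have l₃=2  ✓
Σlᵢ = 4 ⇒ even  ✓

none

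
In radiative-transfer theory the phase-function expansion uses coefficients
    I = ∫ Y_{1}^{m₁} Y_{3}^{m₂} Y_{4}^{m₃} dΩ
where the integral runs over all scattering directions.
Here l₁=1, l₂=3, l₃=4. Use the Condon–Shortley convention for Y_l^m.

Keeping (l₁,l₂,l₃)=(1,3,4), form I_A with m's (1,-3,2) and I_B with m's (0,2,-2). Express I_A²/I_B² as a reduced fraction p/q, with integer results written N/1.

1/12

Same 1,3,4: normalisation and zero-m 3j drop out of the ratio.
A: Δ: 0! 2! 6! / 9! → 1/252; sum: t=0:+1/1440 = 1/1440; 3j²(1 3 4; 1 -3 2) = Δ·Π!·Σ² = 1/252  (sign +1)
B: Δ: 0! 2! 6! / 9! → 1/252; sum: t=0:+1/120 = 1/120; 3j²(1 3 4; 0 2 -2) = Δ·Π!·Σ² = 1/21  (sign +1)
I_A²/I_B² = (1/252)/(1/21) = 1/12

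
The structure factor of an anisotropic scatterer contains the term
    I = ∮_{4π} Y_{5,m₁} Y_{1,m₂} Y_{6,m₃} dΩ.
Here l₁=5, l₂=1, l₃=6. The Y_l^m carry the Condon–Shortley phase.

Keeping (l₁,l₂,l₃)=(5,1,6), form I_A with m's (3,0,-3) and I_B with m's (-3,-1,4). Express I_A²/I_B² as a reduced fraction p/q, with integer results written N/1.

3/5

Same 5,1,6: normalisation and zero-m 3j drop out of the ratio.
A: Δ: 0! 10! 2! / 13! → 1/858; sum: t=0:+1/80640 = 1/80640; 3j²(5 1 6; 3 0 -3) = Δ·Π!·Σ² = 9/286  (sign -1)
B: Δ: 0! 10! 2! / 13! → 1/858; sum: t=0:+1/161280 = 1/161280; 3j²(5 1 6; -3 -1 4) = Δ·Π!·Σ² = 15/286  (sign +1)
I_A²/I_B² = (9/286)/(15/286) = 3/5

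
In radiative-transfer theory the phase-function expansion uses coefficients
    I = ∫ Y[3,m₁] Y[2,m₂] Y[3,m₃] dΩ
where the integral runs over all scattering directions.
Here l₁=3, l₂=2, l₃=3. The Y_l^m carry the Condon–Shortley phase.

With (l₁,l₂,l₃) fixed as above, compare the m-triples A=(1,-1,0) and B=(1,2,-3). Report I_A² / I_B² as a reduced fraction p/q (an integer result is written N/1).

1/5

l's match ⇒ only the (l;m) 3-j factors differ between A and B.
A: triangle coeff Δ(3,2,3) = 1/3780; Σ_t [0,1]: t=0:+1/8 t=1:−1/12 = 1/24; (3j)²=1/210 [(3 2 3; 1 -1 0)], sign=-1
B: triangle coeff Δ(3,2,3) = 1/3780; Σ_t [2,2]: t=2:+1/96 = 1/96; (3j)²=1/42 [(3 2 3; 1 2 -3)], sign=+1
I_A²/I_B² = (1/210)/(1/42) = 1/5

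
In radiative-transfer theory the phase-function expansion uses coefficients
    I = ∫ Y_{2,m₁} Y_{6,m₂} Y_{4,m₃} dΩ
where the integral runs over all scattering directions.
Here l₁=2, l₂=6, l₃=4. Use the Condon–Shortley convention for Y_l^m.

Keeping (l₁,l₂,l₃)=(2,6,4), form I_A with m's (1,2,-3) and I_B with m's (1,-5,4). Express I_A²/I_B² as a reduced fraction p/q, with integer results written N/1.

Same 2,6,4: normalisation and zero-m 3j drop out of the ratio.
A: Δ: 4! 0! 8! / 13! → 1/6435; sum: t=1:−1/30240 = -1/30240; 3j²(2 6 4; 1 2 -3) = Δ·Π!·Σ² = 32/6435  (sign +1)
B: Δ: 4! 0! 8! / 13! → 1/6435; sum: t=1:−1/241920 = -1/241920; 3j²(2 6 4; 1 -5 4) = Δ·Π!·Σ² = 1/39  (sign -1)
I_A²/I_B² = (32/6435)/(1/39) = 32/165

32/165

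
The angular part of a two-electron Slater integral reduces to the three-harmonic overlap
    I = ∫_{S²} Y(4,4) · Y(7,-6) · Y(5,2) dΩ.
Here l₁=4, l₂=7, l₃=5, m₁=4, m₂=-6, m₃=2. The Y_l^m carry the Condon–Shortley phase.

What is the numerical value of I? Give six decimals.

-0.188638

Checks pass: Σm=0; 16 even; l₃=5∈[3,11].
(2·4+1)(2·7+1)(2·5+1) = 1485
Δ: 6! 2! 8! / 17! → 1/6126120
sum: t=2:+1/69120 t=3:−1/20736 t=4:+1/69120 = -1/51840
3j²(4 7 5; 0 0 0) = Δ·Π!·Σ² = 280/21879  (sign +1)
sum: t=0:+1/7257600 = 1/7257600
3j²(4 7 5; 4 -6 2) = Δ·Π!·Σ² = 2/85  (sign -1)
combine: 4πI² = 1485·280/21879·2/85 = 1680/3757
take √, sign -1: I = -0.18863797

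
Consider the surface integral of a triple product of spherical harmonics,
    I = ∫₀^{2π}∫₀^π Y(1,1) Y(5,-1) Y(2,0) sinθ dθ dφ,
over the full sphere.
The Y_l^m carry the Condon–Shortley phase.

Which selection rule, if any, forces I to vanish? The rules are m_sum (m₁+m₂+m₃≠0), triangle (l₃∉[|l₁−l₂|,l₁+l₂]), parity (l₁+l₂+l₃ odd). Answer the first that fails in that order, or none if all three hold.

Σmᵢ = 0  ✓
l₃∈[|l₁−l₂|,l₁+l₂]=[4,6], have l₃=2  ✗
Σlᵢ = 8 ⇒ even

triangle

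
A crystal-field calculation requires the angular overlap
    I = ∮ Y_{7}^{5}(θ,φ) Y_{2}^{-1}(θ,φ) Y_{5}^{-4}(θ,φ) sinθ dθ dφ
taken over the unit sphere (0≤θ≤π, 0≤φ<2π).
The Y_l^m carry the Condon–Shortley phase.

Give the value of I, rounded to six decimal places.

Rules hold: Σm=0, L=14 even, 5≤5≤9.
N = 15·5·11 = 825
Δ = 4!·10!·0!/15! = 1/15015
Racah Σ t=2..2: t=2:+1/57600 = 1/57600
⇒ 3j(7 2 5; 0 0 0)² = 21/715, sgn -1
Racah Σ t=1..1: t=1:−1/2177280 = -1/2177280
⇒ 3j(7 2 5; 5 -1 -4)² = 8/273, sgn +1
4πI² = N·(3j₀)²·(3jₘ)² = 120/169
I = -1·√(0.710059/4π) = -0.23770720

-0.237707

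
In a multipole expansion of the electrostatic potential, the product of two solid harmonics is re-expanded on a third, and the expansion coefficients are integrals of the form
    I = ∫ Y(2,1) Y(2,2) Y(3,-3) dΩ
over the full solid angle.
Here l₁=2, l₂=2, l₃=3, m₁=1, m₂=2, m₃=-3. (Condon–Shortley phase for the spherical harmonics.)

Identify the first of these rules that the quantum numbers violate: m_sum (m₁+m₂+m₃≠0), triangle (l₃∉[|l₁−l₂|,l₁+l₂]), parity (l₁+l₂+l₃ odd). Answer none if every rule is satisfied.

azimuthal sum: 1 + 2 − 3 = 0  ✓
0 ≤ 3 ≤ 4 (triangle on l)  ✓
L = 2 + 2 + 3 = 7 (odd)  ✗

parity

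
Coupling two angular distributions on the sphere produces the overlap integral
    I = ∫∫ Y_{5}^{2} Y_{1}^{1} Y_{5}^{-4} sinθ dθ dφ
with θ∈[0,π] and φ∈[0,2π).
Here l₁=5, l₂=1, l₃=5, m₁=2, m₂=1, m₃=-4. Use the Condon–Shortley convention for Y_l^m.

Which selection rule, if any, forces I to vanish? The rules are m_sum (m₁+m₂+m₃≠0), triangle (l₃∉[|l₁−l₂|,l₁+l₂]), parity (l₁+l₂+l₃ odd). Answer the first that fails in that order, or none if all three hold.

azimuthal sum: 2 + 1 − 4 = -1  ✗
4 ≤ 5 ≤ 6 (triangle on l)
L = 5 + 1 + 5 = 11 (odd)

m_sum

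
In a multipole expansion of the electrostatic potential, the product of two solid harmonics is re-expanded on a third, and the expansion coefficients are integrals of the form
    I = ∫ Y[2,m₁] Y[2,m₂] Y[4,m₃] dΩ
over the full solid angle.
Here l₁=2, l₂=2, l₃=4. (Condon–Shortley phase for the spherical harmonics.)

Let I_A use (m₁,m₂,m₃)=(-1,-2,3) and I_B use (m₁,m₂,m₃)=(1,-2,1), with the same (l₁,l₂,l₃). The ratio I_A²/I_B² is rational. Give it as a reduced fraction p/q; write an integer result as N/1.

7/1

l's match ⇒ only the (l;m) 3-j factors differ between A and B.
A: triangle coeff Δ(2,2,4) = 1/630; Σ_t [0,0]: t=0:+1/144 = 1/144; (3j)²=1/18 [(2 2 4; -1 -2 3)], sign=-1
B: triangle coeff Δ(2,2,4) = 1/630; Σ_t [0,0]: t=0:+1/144 = 1/144; (3j)²=1/126 [(2 2 4; 1 -2 1)], sign=-1
I_A²/I_B² = (1/18)/(1/126) = 7/1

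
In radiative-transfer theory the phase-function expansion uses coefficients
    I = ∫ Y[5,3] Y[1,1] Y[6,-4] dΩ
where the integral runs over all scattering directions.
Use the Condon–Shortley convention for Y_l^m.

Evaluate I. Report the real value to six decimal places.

0.274090

Checks pass: Σm=0; 12 even; l₃=6∈[4,6].
(2·5+1)(2·1+1)(2·6+1) = 429
Δ: 0! 10! 2! / 13! → 1/858
sum: t=0:+1/14400 = 1/14400
3j²(5 1 6; 0 0 0) = Δ·Π!·Σ² = 6/143  (sign +1)
sum: t=0:+1/161280 = 1/161280
3j²(5 1 6; 3 1 -4) = Δ·Π!·Σ² = 15/286  (sign +1)
combine: 4πI² = 429·6/143·15/286 = 135/143
take √, sign +1: I = 0.27409047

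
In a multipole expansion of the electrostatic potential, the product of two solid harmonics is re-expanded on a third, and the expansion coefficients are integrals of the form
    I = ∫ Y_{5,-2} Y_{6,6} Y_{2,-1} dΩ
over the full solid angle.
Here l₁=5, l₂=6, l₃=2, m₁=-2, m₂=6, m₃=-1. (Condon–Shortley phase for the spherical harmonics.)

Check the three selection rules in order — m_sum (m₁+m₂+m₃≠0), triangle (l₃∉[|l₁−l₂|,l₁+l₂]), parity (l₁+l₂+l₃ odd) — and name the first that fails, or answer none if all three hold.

m_sum

m₁+m₂+m₃ = -2 + 6 − 1 = 3  ✗
triangle: |5−6|=1 ≤ l₃=2 ≤ 5+6=11
parity: l₁+l₂+l₃ = 13 is odd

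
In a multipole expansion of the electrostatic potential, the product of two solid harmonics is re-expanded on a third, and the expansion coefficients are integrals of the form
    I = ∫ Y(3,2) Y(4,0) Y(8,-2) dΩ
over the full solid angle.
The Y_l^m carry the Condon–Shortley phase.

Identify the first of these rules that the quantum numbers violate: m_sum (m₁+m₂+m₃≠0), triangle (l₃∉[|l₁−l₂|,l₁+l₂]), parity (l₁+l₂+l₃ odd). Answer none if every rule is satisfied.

triangle

m₁+m₂+m₃ = 2 + 0 − 2 = 0  ✓
triangle: |3−4|=1 ≤ l₃=8 ≤ 3+4=7  ✗
parity: l₁+l₂+l₃ = 15 is odd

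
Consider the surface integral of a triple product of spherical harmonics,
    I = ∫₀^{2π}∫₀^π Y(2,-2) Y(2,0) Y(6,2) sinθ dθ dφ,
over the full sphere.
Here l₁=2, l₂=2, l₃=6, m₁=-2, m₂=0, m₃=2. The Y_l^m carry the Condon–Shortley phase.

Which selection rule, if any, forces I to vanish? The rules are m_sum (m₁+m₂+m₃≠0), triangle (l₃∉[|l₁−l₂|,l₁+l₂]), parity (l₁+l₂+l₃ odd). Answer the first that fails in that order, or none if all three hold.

triangle

m₁+m₂+m₃ = -2 + 0 + 2 = 0  ✓
triangle: |2−2|=0 ≤ l₃=6 ≤ 2+2=4  ✗
parity: l₁+l₂+l₃ = 10 is even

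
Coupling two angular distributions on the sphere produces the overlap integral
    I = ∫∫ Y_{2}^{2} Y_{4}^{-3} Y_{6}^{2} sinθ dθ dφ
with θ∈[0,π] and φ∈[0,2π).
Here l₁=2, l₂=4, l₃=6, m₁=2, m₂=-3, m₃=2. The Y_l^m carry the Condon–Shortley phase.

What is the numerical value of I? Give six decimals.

0.000000

Σmᵢ = 1 ≠ 0, so the φ-integral vanishes; I = 0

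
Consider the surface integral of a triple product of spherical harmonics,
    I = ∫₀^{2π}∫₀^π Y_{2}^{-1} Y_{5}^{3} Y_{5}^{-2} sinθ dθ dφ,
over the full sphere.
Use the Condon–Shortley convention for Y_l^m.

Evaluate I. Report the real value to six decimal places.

-0.161739

m-sum 0 ✓  L=12 even ✓  3≤5≤7 ✓
Π(2lᵢ+1) = 5×11×11 = 605
triangle coeff Δ(2,5,5) = 1/38610
Σ_t [0,2]: t=0:+1/2880 t=1:−1/576 t=2:+1/2880 = -1/960
(3j)²=10/429 [(2 5 5; 0 0 0)], sign=+1
Σ_t [1,2]: t=1:−1/10080 t=2:+1/2880 = 1/4032
(3j)²=10/429 [(2 5 5; -1 3 -2)], sign=-1
⇒ 4πI² = 500/1521
I = (-1)√(500/1521/(4π)) = -0.16173926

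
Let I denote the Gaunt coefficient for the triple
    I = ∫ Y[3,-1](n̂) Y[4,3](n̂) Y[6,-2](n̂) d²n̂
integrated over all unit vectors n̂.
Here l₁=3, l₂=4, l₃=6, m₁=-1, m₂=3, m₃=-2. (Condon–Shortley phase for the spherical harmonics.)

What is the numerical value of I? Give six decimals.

L=13 odd ⇒ parity kills the (l;000) factor ⇒ I = 0

0.000000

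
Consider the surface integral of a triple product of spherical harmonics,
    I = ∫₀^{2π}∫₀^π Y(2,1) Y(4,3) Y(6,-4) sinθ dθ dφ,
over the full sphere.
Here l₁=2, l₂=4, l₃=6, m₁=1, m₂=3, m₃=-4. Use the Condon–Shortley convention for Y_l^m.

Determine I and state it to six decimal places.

0.246389

m-sum 0 ✓  L=12 even ✓  2≤6≤6 ✓
Π(2lᵢ+1) = 5×9×13 = 585
triangle coeff Δ(2,4,6) = 1/6435
Σ_t [0,0]: t=0:+1/2304 = 1/2304
(3j)²=5/143 [(2 4 6; 0 0 0)], sign=+1
Σ_t [0,0]: t=0:+1/30240 = 1/30240
(3j)²=16/429 [(2 4 6; 1 3 -4)], sign=+1
⇒ 4πI² = 1200/1573
I = (+1)√(1200/1573/(4π)) = 0.24638901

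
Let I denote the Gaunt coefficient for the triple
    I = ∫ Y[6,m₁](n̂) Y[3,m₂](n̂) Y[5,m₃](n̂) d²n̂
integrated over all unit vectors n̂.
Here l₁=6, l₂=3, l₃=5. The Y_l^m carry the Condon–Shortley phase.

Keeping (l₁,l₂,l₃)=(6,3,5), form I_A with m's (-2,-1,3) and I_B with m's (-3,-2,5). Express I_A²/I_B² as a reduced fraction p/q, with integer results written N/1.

49/18

Shared (l₁,l₂,l₃)=(6,3,5): N and (l;000)² cancel in I_A²/I_B².
A: Δ = 4!·8!·2!/15! = 1/675675; Racah Σ t=0..2: t=0:+1/1935360 t=1:−1/30240 t=2:+1/11520 = 1/18432; ⇒ 3j(6 3 5; -2 -1 3)² = 7/429, sgn +1
B: Δ = 4!·8!·2!/15! = 1/675675; Racah Σ t=1..1: t=1:−1/483840 = -1/483840; ⇒ 3j(6 3 5; -3 -2 5)² = 6/1001, sgn -1
I_A²/I_B² = (7/429)/(6/1001) = 49/18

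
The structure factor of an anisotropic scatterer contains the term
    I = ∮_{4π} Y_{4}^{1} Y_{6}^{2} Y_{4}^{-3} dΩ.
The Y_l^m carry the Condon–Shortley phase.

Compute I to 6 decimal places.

m-sum 0 ✓  L=14 even ✓  2≤4≤10 ✓
Π(2lᵢ+1) = 9×13×9 = 1053
triangle coeff Δ(4,6,4) = 1/1261260
Σ_t [2,4]: t=2:+1/4608 t=3:−1/1296 t=4:+1/4608 = -7/20736
(3j)²=20/1287 [(4 6 4; 0 0 0)], sign=-1
Σ_t [2,3]: t=2:+1/34560 t=3:−1/8640 = -1/11520
(3j)²=3/143 [(4 6 4; 1 2 -3)], sign=+1
⇒ 4πI² = 540/1573
I = (-1)√(540/1573/(4π)) = -0.16528277

-0.165283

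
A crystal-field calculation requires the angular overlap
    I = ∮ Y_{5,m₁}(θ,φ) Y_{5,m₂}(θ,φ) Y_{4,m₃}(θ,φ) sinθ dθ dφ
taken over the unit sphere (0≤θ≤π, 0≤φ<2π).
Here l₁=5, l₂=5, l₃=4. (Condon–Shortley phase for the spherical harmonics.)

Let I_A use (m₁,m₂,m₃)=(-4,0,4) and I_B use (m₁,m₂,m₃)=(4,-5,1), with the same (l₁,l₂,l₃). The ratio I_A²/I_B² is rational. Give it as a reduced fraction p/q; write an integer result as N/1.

1/2

Same 5,5,4: normalisation and zero-m 3j drop out of the ratio.
A: Δ: 6! 4! 4! / 15! → 1/3153150; sum: t=5:−1/69120 = -1/69120; 3j²(5 5 4; -4 0 4) = Δ·Π!·Σ² = 2/143  (sign -1)
B: Δ: 6! 4! 4! / 15! → 1/3153150; sum: t=0:+1/103680 = 1/103680; 3j²(5 5 4; 4 -5 1) = Δ·Π!·Σ² = 4/143  (sign -1)
I_A²/I_B² = (2/143)/(4/143) = 1/2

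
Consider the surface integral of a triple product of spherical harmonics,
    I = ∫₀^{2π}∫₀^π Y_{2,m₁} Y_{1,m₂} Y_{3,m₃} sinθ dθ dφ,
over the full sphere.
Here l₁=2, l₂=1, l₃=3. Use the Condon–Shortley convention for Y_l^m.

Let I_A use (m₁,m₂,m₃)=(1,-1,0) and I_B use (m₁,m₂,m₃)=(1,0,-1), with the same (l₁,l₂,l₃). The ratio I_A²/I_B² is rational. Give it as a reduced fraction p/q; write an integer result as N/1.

l's match ⇒ only the (l;m) 3-j factors differ between A and B.
A: triangle coeff Δ(2,1,3) = 1/105; Σ_t [0,0]: t=0:+1/12 = 1/12; (3j)²=1/35 [(2 1 3; 1 -1 0)], sign=-1
B: triangle coeff Δ(2,1,3) = 1/105; Σ_t [0,0]: t=0:+1/6 = 1/6; (3j)²=8/105 [(2 1 3; 1 0 -1)], sign=+1
I_A²/I_B² = (1/35)/(8/105) = 3/8

3/8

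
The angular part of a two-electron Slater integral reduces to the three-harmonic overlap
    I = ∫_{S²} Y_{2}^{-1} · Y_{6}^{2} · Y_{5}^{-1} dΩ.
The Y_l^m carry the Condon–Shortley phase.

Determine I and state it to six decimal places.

l₁+l₂+l₃=13 is odd: 3j(l;000)=0 ⇒ I=0

0.000000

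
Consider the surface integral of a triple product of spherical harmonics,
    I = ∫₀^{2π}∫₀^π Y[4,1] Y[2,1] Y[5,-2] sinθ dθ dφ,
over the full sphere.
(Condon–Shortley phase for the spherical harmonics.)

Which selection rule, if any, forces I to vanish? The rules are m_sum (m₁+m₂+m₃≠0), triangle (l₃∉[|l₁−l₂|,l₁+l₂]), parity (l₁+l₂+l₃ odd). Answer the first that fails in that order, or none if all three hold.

m₁+m₂+m₃ = 1 + 1 − 2 = 0  ✓
triangle: |4−2|=2 ≤ l₃=5 ≤ 4+2=6  ✓
parity: l₁+l₂+l₃ = 11 is odd  ✗

parity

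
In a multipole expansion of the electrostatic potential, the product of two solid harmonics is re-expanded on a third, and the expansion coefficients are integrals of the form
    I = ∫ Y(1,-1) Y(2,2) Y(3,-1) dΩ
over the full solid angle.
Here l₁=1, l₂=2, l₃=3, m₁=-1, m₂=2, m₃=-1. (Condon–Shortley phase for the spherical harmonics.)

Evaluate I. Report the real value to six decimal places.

-0.082589

m-sum 0 ✓  L=6 even ✓  1≤3≤3 ✓
Π(2lᵢ+1) = 3×5×7 = 105
triangle coeff Δ(1,2,3) = 1/105
Σ_t [0,0]: t=0:+1/4 = 1/4
(3j)²=3/35 [(1 2 3; 0 0 0)], sign=-1
Σ_t [0,0]: t=0:+1/48 = 1/48
(3j)²=1/105 [(1 2 3; -1 2 -1)], sign=+1
⇒ 4πI² = 3/35
I = (-1)√(3/35/(4π)) = -0.08258890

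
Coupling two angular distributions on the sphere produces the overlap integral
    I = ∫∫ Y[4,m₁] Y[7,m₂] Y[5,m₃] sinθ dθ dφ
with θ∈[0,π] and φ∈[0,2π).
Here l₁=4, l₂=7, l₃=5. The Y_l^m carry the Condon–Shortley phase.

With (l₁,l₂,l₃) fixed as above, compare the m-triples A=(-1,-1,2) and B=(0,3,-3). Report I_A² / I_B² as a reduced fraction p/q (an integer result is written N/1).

3362/2645

l's match ⇒ only the (l;m) 3-j factors differ between A and B.
A: triangle coeff Δ(4,7,5) = 1/6126120; Σ_t [3,5]: t=3:−1/51840 t=4:+1/69120 t=5:−1/1209600 = -41/7257600; (3j)²=1681/510510 [(4 7 5; -1 -1 2)], sign=+1
B: triangle coeff Δ(4,7,5) = 1/6126120; Σ_t [2,4]: t=2:+1/3870720 t=3:−1/181440 t=4:+1/138240 = 23/11612160; (3j)²=529/204204 [(4 7 5; 0 3 -3)], sign=+1
I_A²/I_B² = (1681/510510)/(529/204204) = 3362/2645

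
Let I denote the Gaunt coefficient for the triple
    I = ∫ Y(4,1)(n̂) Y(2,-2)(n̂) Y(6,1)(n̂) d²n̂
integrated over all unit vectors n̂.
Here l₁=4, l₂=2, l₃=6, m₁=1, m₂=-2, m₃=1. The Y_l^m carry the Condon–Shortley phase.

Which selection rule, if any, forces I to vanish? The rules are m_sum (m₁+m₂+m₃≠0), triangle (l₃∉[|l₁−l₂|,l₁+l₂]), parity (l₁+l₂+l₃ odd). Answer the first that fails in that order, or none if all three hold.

azimuthal sum: 1 − 2 + 1 = 0  ✓
2 ≤ 6 ≤ 6 (triangle on l)  ✓
L = 4 + 2 + 6 = 12 (even)  ✓

none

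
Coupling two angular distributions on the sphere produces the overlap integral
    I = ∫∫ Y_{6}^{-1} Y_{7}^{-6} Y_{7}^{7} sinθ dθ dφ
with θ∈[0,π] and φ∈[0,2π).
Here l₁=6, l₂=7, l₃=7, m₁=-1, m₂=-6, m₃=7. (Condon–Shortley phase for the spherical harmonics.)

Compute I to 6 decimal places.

-0.136353

Rules hold: Σm=0, L=20 even, 1≤7≤13.
N = 13·15·15 = 2925
Δ = 6!·6!·8!/21! = 1/2444321880
Racah Σ t=0..6: t=0:+1/2612736000 t=1:−1/20736000 t=2:+1/1658880 t=3:−1/746496 t=4:+1/1658880 t=5:−1/20736000 t=6:+1/2612736000 = -1/4354560
⇒ 3j(6 7 7; 0 0 0)² = 1000/138567, sgn +1
Racah Σ t=1..1: t=1:−1/3483648000 = -1/3483648000
⇒ 3j(6 7 7; -1 -6 7)² = 143/12920, sgn -1
4πI² = N·(3j₀)²·(3jₘ)² = 24375/104329
I = -1·√(0.233636/4π) = -0.13635305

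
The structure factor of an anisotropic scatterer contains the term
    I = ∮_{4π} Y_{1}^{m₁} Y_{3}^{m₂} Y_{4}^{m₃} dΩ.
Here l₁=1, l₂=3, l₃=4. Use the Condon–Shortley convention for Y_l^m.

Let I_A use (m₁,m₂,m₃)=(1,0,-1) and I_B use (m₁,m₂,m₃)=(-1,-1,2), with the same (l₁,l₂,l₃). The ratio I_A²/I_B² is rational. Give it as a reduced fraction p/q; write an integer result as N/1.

2/3

Same 1,3,4: normalisation and zero-m 3j drop out of the ratio.
A: Δ: 0! 2! 6! / 9! → 1/252; sum: t=0:+1/72 = 1/72; 3j²(1 3 4; 1 0 -1) = Δ·Π!·Σ² = 5/126  (sign -1)
B: Δ: 0! 2! 6! / 9! → 1/252; sum: t=0:+1/96 = 1/96; 3j²(1 3 4; -1 -1 2) = Δ·Π!·Σ² = 5/84  (sign +1)
I_A²/I_B² = (5/126)/(5/84) = 2/3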